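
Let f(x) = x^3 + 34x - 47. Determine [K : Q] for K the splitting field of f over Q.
[K : Q] = 6

By the rational root test, any rational root of the monic integer polynomial f(x) = x^3 + 34x - 47 must be an integer dividing the constant term -47, i.e. one of ±{1, 47}. Evaluating: f(1) = -12, f(-1) = -82, f(47) = 105374, f(-47) = -105468; none is 0, so f has no rational root and is therefore irreducible over Q (a cubic with no linear factor over a field is irreducible). For an irreducible cubic, the Galois group is A_3 or S_3 according as the discriminant disc(f) = -4a^3 - 27b^2 = -4·(34)^3 - 27·(-47)^2 = -216859 is or is not a square in Q. Here disc(f) = -216859 is not a perfect square in Q, so the Galois group of f over Q is not contained in A_3 and must be all of S_3. The splitting field has degree |S_3| = 6 over Q, so [K : Q] = 6.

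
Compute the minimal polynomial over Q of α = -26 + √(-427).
m_α(x) = x^2 + 52x + 1103

From α + 26 = √(-427), squaring gives (α + 26)^2 = -427, i.e. α^2 + 52α + 676 = -427, so α^2 + 52α + 1103 = 0. The discriminant of x^2 + 52x + 1103 is (52)^2 - 4·(1103) = 2704 - 4412 = -1708, and 4·(-427) is not a perfect square in Q since -427 is squarefree and ≠ 1. Hence x^2 + 52x + 1103 is irreducible over Q and is the minimal polynomial of α.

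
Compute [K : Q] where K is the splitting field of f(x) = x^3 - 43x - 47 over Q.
[K : Q] = 6

By the rational root test, any rational root of the monic integer polynomial f(x) = x^3 - 43x - 47 must be an integer dividing the constant term -47, i.e. one of ±{1, 47}. Evaluating: f(1) = -89, f(-1) = -5, f(47) = 101755, f(-47) = -101849; none is 0, so f has no rational root and is therefore irreducible over Q (a cubic with no linear factor over a field is irreducible). For an irreducible cubic, the Galois group is A_3 or S_3 according as the discriminant disc(f) = -4a^3 - 27b^2 = -4·(-43)^3 - 27·(-47)^2 = 258385 is or is not a square in Q. Here disc(f) = 258385 is not a perfect square in Q, so the Galois group of f over Q is not contained in A_3 and must be all of S_3. The splitting field has degree |S_3| = 6 over Q, so [K : Q] = 6.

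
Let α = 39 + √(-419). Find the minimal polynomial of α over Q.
m_α(x) = x^2 - 78x + 1940

From α - 39 = √(-419), squaring gives (α - 39)^2 = -419, i.e. α^2 - 78α + 1521 = -419, so α^2 - 78α + 1940 = 0. The discriminant of x^2 - 78x + 1940 is (-78)^2 - 4·(1940) = 6084 - 7760 = -1676, and 4·(-419) is not a perfect square in Q since -419 is squarefree and ≠ 1. Hence x^2 - 78x + 1940 is irreducible over Q and is the minimal polynomial of α.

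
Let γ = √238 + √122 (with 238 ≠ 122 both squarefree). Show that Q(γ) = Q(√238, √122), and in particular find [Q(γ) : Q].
[Q(γ) : Q] = 4 (equivalently, Q(γ) = Q(√238, √122))

Obviously Q(γ) ⊆ Q(√238, √122), and [Q(√238, √122):Q] = 4 (since 238, 122 are distinct squarefree integers > 1 with 29036 not a perfect square). To show equality we compute the minimal polynomial of γ. From γ = √238 + √122: γ^2 = 238 + 2√(29036) + 122 = 360 + 2√(29036), so γ^2 - 360 = 2√(29036); squaring, (γ^2 - 360)^2 = 4·29036, i.e. γ^4 - 720γ^2 + 129600 - 116144 = 0, i.e. γ^4 - 720γ^2 + 13456 = 0. So γ is a root of x^4 - 720x^2 + 13456. This polynomial is irreducible over Q: it has no rational root (each ±√238 ± √122 is irrational), and any factorization into two quadratics over Q would force √(29036) ∈ Q (pairing opposite roots) or √238, √122 ∈ Q (other pairings), all impossible. Hence [Q(γ):Q] = 4 = [Q(√238, √122):Q], so Q(γ) = Q(√238, √122).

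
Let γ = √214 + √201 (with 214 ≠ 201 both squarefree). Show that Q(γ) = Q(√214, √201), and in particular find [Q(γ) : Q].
[Q(γ) : Q] = 4 (equivalently, Q(γ) = Q(√214, √201))

Obviously Q(γ) ⊆ Q(√214, √201), and [Q(√214, √201):Q] = 4 (since 214, 201 are distinct squarefree integers > 1 with 43014 not a perfect square). To show equality we compute the minimal polynomial of γ. From γ = √214 + √201: γ^2 = 214 + 2√(43014) + 201 = 415 + 2√(43014), so γ^2 - 415 = 2√(43014); squaring, (γ^2 - 415)^2 = 4·43014, i.e. γ^4 - 830γ^2 + 172225 - 172056 = 0, i.e. γ^4 - 830γ^2 + 169 = 0. So γ is a root of x^4 - 830x^2 + 169. This polynomial is irreducible over Q: it has no rational root (each ±√214 ± √201 is irrational), and any factorization into two quadratics over Q would force √(43014) ∈ Q (pairing opposite roots) or √214, √201 ∈ Q (other pairings), all impossible. Hence [Q(γ):Q] = 4 = [Q(√214, √201):Q], so Q(γ) = Q(√214, √201).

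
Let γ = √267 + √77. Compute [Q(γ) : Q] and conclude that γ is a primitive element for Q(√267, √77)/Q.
[Q(γ) : Q] = 4 (equivalently, Q(γ) = Q(√267, √77))

Obviously Q(γ) ⊆ Q(√267, √77), and [Q(√267, √77):Q] = 4 (since 267, 77 are distinct squarefree integers > 1 with 20559 not a perfect square). To show equality we compute the minimal polynomial of γ. From γ = √267 + √77: γ^2 = 267 + 2√(20559) + 77 = 344 + 2√(20559), so γ^2 - 344 = 2√(20559); squaring, (γ^2 - 344)^2 = 4·20559, i.e. γ^4 - 688γ^2 + 118336 - 82236 = 0, i.e. γ^4 - 688γ^2 + 36100 = 0. So γ is a root of x^4 - 688x^2 + 36100. This polynomial is irreducible over Q: it has no rational root (each ±√267 ± √77 is irrational), and any factorization into two quadratics over Q would force √(20559) ∈ Q (pairing opposite roots) or √267, √77 ∈ Q (other pairings), all impossible. Hence [Q(γ):Q] = 4 = [Q(√267, √77):Q], so Q(γ) = Q(√267, √77).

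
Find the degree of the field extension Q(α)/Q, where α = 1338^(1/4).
[Q(α):Q] = 4

α is a root of x^4 - 1338. By Eisenstein's criterion at the prime p = 2 (which divides the constant term 1338 but p^2 = 4 does not, since 1338 is squarefree), x^4 - 1338 is irreducible over Q. Hence [Q(α):Q] = 4.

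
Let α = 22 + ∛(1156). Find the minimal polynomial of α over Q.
m_α(x) = x^3 - 66x^2 + 1452x - 11804

Set β = α - 22 = ∛(1156), so β^3 = 1156. Then (α - 22)^3 - 1156 = 0, i.e. α is a root of g(x) = (x - 22)^3 - 1156 = x^3 - 66x^2 + 1452x - 11804. Since g(x) = h(x - 22) where h(x) = x^3 - 1156, and h is irreducible over Q (because 1156 is not a perfect cube, so h has no rational root, and a monic cubic with no rational root is irreducible), g is also irreducible (irreducibility is preserved under the substitution x → x - 22). Hence m_α(x) = x^3 - 66x^2 + 1452x - 11804.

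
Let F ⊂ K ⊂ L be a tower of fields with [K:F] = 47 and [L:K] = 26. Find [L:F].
[L:F] = 1222

The tower law says that for any tower of field extensions F ⊂ K ⊂ L with finite degrees, [L:F] = [L:K] · [K:F]. Here this gives [L:F] = 26 · 47 = 1222.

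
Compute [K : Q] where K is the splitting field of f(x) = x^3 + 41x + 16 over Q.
[K : Q] = 6

By the rational root test, any rational root of the monic integer polynomial f(x) = x^3 + 41x + 16 must be an integer dividing the constant term 16, i.e. one of ±{1, 2, 4, 8, 16}. Evaluating: f(1) = 58, f(-1) = -26, f(2) = 106, f(-2) = -74, f(4) = 244, f(-4) = -212, f(8) = 856, f(-8) = -824, f(16) = 4768, f(-16) = -4736; none is 0, so f has no rational root and is therefore irreducible over Q (a cubic with no linear factor over a field is irreducible). For an irreducible cubic, the Galois group is A_3 or S_3 according as the discriminant disc(f) = -4a^3 - 27b^2 = -4·(41)^3 - 27·(16)^2 = -282596 is or is not a square in Q. Here disc(f) = -282596 is not a perfect square in Q, so the Galois group of f over Q is not contained in A_3 and must be all of S_3. The splitting field has degree |S_3| = 6 over Q, so [K : Q] = 6.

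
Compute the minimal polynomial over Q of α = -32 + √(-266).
m_α(x) = x^2 + 64x + 1290

From α + 32 = √(-266), squaring gives (α + 32)^2 = -266, i.e. α^2 + 64α + 1024 = -266, so α^2 + 64α + 1290 = 0. The discriminant of x^2 + 64x + 1290 is (64)^2 - 4·(1290) = 4096 - 5160 = -1064, and 4·(-266) is not a perfect square in Q since -266 is squarefree and ≠ 1. Hence x^2 + 64x + 1290 is irreducible over Q and is the minimal polynomial of α.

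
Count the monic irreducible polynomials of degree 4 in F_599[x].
There are 32184449700 monic irreducible polynomials of degree 4 over F_599

Each element of F_{599^4} that lies in no proper subfield is a root of exactly one monic irreducible of degree 4 over F_599, and each such polynomial has 4 distinct roots in F_{599^4}. By Möbius inversion the count is N_599(4) = (1/4) Σ_{d|4} μ(4/d) · 599^d = (1/4)(μ(4)·599^1 + μ(2)·599^2 + μ(1)·599^4) = 128737798800/4 = 32184449700.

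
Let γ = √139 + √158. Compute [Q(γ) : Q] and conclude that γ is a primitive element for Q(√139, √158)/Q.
[Q(γ) : Q] = 4 (equivalently, Q(γ) = Q(√139, √158))

Obviously Q(γ) ⊆ Q(√139, √158), and [Q(√139, √158):Q] = 4 (since 139, 158 are distinct squarefree integers > 1 with 21962 not a perfect square). To show equality we compute the minimal polynomial of γ. From γ = √139 + √158: γ^2 = 139 + 2√(21962) + 158 = 297 + 2√(21962), so γ^2 - 297 = 2√(21962); squaring, (γ^2 - 297)^2 = 4·21962, i.e. γ^4 - 594γ^2 + 88209 - 87848 = 0, i.e. γ^4 - 594γ^2 + 361 = 0. So γ is a root of x^4 - 594x^2 + 361. This polynomial is irreducible over Q: it has no rational root (each ±√139 ± √158 is irrational), and any factorization into two quadratics over Q would force √(21962) ∈ Q (pairing opposite roots) or √139, √158 ∈ Q (other pairings), all impossible. Hence [Q(γ):Q] = 4 = [Q(√139, √158):Q], so Q(γ) = Q(√139, √158).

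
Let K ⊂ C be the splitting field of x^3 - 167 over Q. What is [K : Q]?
[K : Q] = 6

The roots of x^3 - 167 are ∛167, ω∛167, ω^2∛167 where ω = e^(2πi/3) is a primitive cube root of unity, so K = Q(∛167, ω). Now [Q(∛167):Q] = 3 (since 167 is not a perfect cube, x^3 - 167 is irreducible) and [Q(ω):Q] = 2. Both 2 and 3 divide [K:Q], and [K:Q] ≤ 3·2 = 6, so [K:Q] = 6. (Equivalently: Q(∛167) ⊂ R but ω ∉ R, so [K : Q(∛167)] = 2.)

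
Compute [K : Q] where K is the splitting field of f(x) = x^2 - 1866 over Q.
[K : Q] = 2

f(x) = x^2 - 1866 factors as (x - √1866)(x + √1866). The splitting field is K = Q(√1866). Since 1866 is squarefree and > 1, it is not a perfect square, so x^2 - 1866 is irreducible over Q and [Q(√1866) : Q] = 2. Hence [K : Q] = 2.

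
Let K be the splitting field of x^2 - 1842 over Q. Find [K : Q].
[K : Q] = 2

f(x) = x^2 - 1842 factors as (x - √1842)(x + √1842). The splitting field is K = Q(√1842). Since 1842 is squarefree and > 1, it is not a perfect square, so x^2 - 1842 is irreducible over Q and [Q(√1842) : Q] = 2. Hence [K : Q] = 2.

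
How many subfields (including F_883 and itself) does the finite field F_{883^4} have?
F_{883^4} has 3 subfields

The subfields of F_{p^n} are exactly the fields F_{p^d} for d | n (each is the fixed field of the unique index-d subgroup of Gal(F_{p^n}/F_p) ≅ Z/nZ). The divisors of n = 4 are {1, 2, 4}, giving 3 subfields: F_{883^1}, F_{883^2}, F_{883^4}.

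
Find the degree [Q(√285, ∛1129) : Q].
[Q(√285, ∛1129) : Q] = 6

Let L = Q(√285, ∛1129). Since Q(√285) ⊂ L and [Q(√285):Q] = 2, the tower law gives 2 | [L:Q]. Likewise Q(∛1129) ⊂ L with [Q(∛1129):Q] = 3 (because 1129 is not a perfect cube), so 3 | [L:Q]. As gcd(2,3) = 1, [L:Q] is divisible by 6. Conversely L is generated over Q by √285 and ∛1129, so [L:Q] ≤ 2·3 = 6. Therefore [Q(√285, ∛1129) : Q] = 6.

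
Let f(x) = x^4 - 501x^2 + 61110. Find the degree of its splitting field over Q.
[K : Q] = 4

Solving the quadratic in x^2: x^2 = (501 ± √(501^2 - 4·61110))/2 = (501 ± √6561)/2 = (501 ± 81)/2, giving x^2 = 210 or x^2 = 291. So f(x) = (x^2 - 210)(x^2 - 291) and the roots of f are ±√210, ±√291. Hence the splitting field is K = Q(√210, √291). Since 210 and 291 are distinct squarefree integers > 1, their product 61110 is not a perfect square, so √291 ∉ Q(√210). By the tower law [K:Q] = [Q(√210,√291):Q(√210)] · [Q(√210):Q] = 2 · 2 = 4.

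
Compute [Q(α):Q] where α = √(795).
[Q(α):Q] = 2

[Q(α):Q] equals the degree of the minimal polynomial of α. Here α^2 = 795 and x^2 - 795 is irreducible (d = 795 is squarefree, ≠ 1, hence not a square), so deg(m_α) = 2. Thus [Q(α):Q] = 2.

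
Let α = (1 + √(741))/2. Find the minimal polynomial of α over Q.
m_α(x) = x^2 - x - 185

From 2α - 1 = √(741), squaring gives (2α - 1)^2 = 741, i.e. 4α^2 - 4α + 1 = 741, so α^2 - α + (1 - 741)/4 = 0. Since 741 ≡ 1 (mod 4), (1 - 741)/4 = -185 ∈ Z. The polynomial x^2 - x - 185 has discriminant 1 - 4·(-185) = 741, which is not a perfect square in Q (d = 741 is squarefree and ≠ 1), so x^2 - x - 185 is irreducible over Q. It is the minimal polynomial of α.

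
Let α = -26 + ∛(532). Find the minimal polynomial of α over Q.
m_α(x) = x^3 + 78x^2 + 2028x + 17044

Set β = α + 26 = ∛(532), so β^3 = 532. Then (α + 26)^3 - 532 = 0, i.e. α is a root of g(x) = (x + 26)^3 - 532 = x^3 + 78x^2 + 2028x + 17044. Since g(x) = h(x + 26) where h(x) = x^3 - 532, and h is irreducible over Q (because 532 is not a perfect cube, so h has no rational root, and a monic cubic with no rational root is irreducible), g is also irreducible (irreducibility is preserved under the substitution x → x + 26). Hence m_α(x) = x^3 + 78x^2 + 2028x + 17044.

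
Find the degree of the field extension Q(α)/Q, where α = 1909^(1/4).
[Q(α):Q] = 4

α is a root of x^4 - 1909. By Eisenstein's criterion at the prime p = 23 (which divides the constant term 1909 but p^2 = 529 does not, since 1909 is squarefree), x^4 - 1909 is irreducible over Q. Hence [Q(α):Q] = 4.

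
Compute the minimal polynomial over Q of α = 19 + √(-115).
m_α(x) = x^2 - 38x + 476

From α - 19 = √(-115), squaring gives (α - 19)^2 = -115, i.e. α^2 - 38α + 361 = -115, so α^2 - 38α + 476 = 0. The discriminant of x^2 - 38x + 476 is (-38)^2 - 4·(476) = 1444 - 1904 = -460, and 4·(-115) is not a perfect square in Q since -115 is squarefree and ≠ 1. Hence x^2 - 38x + 476 is irreducible over Q and is the minimal polynomial of α.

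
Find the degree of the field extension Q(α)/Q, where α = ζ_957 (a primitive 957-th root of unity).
[Q(α):Q] = 560

The minimal polynomial of ζ_957 over Q is the 957-th cyclotomic polynomial Φ_957(x), which is irreducible over Q and has degree φ(957) = 560. Hence [Q(α):Q] = φ(957) = 560.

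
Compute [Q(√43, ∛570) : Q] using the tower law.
[Q(√43, ∛570) : Q] = 6

Let L = Q(√43, ∛570). Since Q(√43) ⊂ L and [Q(√43):Q] = 2, the tower law gives 2 | [L:Q]. Likewise Q(∛570) ⊂ L with [Q(∛570):Q] = 3 (because 570 is not a perfect cube), so 3 | [L:Q]. As gcd(2,3) = 1, [L:Q] is divisible by 6. Conversely L is generated over Q by √43 and ∛570, so [L:Q] ≤ 2·3 = 6. Therefore [Q(√43, ∛570) : Q] = 6.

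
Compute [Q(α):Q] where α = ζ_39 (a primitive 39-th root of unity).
[Q(α):Q] = 24

The minimal polynomial of ζ_39 over Q is the 39-th cyclotomic polynomial Φ_39(x), which is irreducible over Q and has degree φ(39) = 24. Hence [Q(α):Q] = φ(39) = 24.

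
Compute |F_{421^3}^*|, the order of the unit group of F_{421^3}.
|F_{421^3}^*| = 74618460

F_{421^3} has 421^3 = 74618461 elements; its multiplicative group consists of all nonzero elements, so |F_{421^3}^*| = 74618461 - 1 = 74618460. (It is cyclic since any finite subgroup of the multiplicative group of a field is cyclic.)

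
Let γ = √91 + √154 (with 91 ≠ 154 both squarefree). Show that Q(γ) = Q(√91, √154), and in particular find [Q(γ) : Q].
[Q(γ) : Q] = 4 (equivalently, Q(γ) = Q(√91, √154))

Obviously Q(γ) ⊆ Q(√91, √154), and [Q(√91, √154):Q] = 4 (since 91, 154 are distinct squarefree integers > 1 with 14014 not a perfect square). To show equality we compute the minimal polynomial of γ. From γ = √91 + √154: γ^2 = 91 + 2√(14014) + 154 = 245 + 2√(14014), so γ^2 - 245 = 2√(14014); squaring, (γ^2 - 245)^2 = 4·14014, i.e. γ^4 - 490γ^2 + 60025 - 56056 = 0, i.e. γ^4 - 490γ^2 + 3969 = 0. So γ is a root of x^4 - 490x^2 + 3969. This polynomial is irreducible over Q: it has no rational root (each ±√91 ± √154 is irrational), and any factorization into two quadratics over Q would force √(14014) ∈ Q (pairing opposite roots) or √91, √154 ∈ Q (other pairings), all impossible. Hence [Q(γ):Q] = 4 = [Q(√91, √154):Q], so Q(γ) = Q(√91, √154).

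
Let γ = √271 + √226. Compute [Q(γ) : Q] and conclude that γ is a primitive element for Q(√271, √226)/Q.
[Q(γ) : Q] = 4 (equivalently, Q(γ) = Q(√271, √226))

Obviously Q(γ) ⊆ Q(√271, √226), and [Q(√271, √226):Q] = 4 (since 271, 226 are distinct squarefree integers > 1 with 61246 not a perfect square). To show equality we compute the minimal polynomial of γ. From γ = √271 + √226: γ^2 = 271 + 2√(61246) + 226 = 497 + 2√(61246), so γ^2 - 497 = 2√(61246); squaring, (γ^2 - 497)^2 = 4·61246, i.e. γ^4 - 994γ^2 + 247009 - 244984 = 0, i.e. γ^4 - 994γ^2 + 2025 = 0. So γ is a root of x^4 - 994x^2 + 2025. This polynomial is irreducible over Q: it has no rational root (each ±√271 ± √226 is irrational), and any factorization into two quadratics over Q would force √(61246) ∈ Q (pairing opposite roots) or √271, √226 ∈ Q (other pairings), all impossible. Hence [Q(γ):Q] = 4 = [Q(√271, √226):Q], so Q(γ) = Q(√271, √226).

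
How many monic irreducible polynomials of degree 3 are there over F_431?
There are 26687520 monic irreducible polynomials of degree 3 over F_431

Each element of F_{431^3} that lies in no proper subfield is a root of exactly one monic irreducible of degree 3 over F_431, and each such polynomial has 3 distinct roots in F_{431^3}. By Möbius inversion the count is N_431(3) = (1/3) Σ_{d|3} μ(3/d) · 431^d = (1/3)(μ(3)·431^1 + μ(1)·431^3) = 80062560/3 = 26687520.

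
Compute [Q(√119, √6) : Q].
[Q(√119, √6) : Q] = 4

[Q(√119):Q] = 2 (min poly x^2 - 119, irreducible since 119 is squarefree > 1). For the top step, suppose √6 ∈ Q(√119), say √6 = c + d√119 with c, d ∈ Q. Squaring: 6 = c^2 + 119d^2 + 2cd√119. Since √119 ∉ Q this forces 2cd = 0. If d = 0 then √6 = c ∈ Q, contradicting 6 squarefree > 1. If c = 0 then 6 = 119d^2, so 119·6 = (119d)^2 is a perfect square in Q — but 119·6 = 714 is not a perfect square (since 119 and 6 are distinct squarefree integers). Contradiction. Hence √6 ∉ Q(√119), so x^2 - 6 stays irreducible over Q(√119) and [Q(√119, √6) : Q(√119)] = 2. By the tower law, [Q(√119, √6) : Q] = 2 · 2 = 4.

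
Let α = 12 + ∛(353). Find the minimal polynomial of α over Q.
m_α(x) = x^3 - 36x^2 + 432x - 2081

Set β = α - 12 = ∛(353), so β^3 = 353. Then (α - 12)^3 - 353 = 0, i.e. α is a root of g(x) = (x - 12)^3 - 353 = x^3 - 36x^2 + 432x - 2081. Since g(x) = h(x - 12) where h(x) = x^3 - 353, and h is irreducible over Q (because 353 is not a perfect cube, so h has no rational root, and a monic cubic with no rational root is irreducible), g is also irreducible (irreducibility is preserved under the substitution x → x - 12). Hence m_α(x) = x^3 - 36x^2 + 432x - 2081.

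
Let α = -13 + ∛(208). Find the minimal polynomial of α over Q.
m_α(x) = x^3 + 39x^2 + 507x + 1989

Set β = α + 13 = ∛(208), so β^3 = 208. Then (α + 13)^3 - 208 = 0, i.e. α is a root of g(x) = (x + 13)^3 - 208 = x^3 + 39x^2 + 507x + 1989. Since g(x) = h(x + 13) where h(x) = x^3 - 208, and h is irreducible over Q (because 208 is not a perfect cube, so h has no rational root, and a monic cubic with no rational root is irreducible), g is also irreducible (irreducibility is preserved under the substitution x → x + 13). Hence m_α(x) = x^3 + 39x^2 + 507x + 1989.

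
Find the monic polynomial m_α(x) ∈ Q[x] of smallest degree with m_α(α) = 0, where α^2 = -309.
m_α(x) = x^2 + 309

α satisfies α^2 + 309 = 0, so x^2 + 309 annihilates α. Since d = -309 is squarefree and ≠ 1, it is not a perfect square in Q, so x^2 + 309 has no rational root and is therefore irreducible over Q (a degree-2 polynomial over a field is irreducible iff it has no root). Hence m_α(x) = x^2 + 309.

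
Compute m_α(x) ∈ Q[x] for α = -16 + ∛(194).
m_α(x) = x^3 + 48x^2 + 768x + 3902

Set β = α + 16 = ∛(194), so β^3 = 194. Then (α + 16)^3 - 194 = 0, i.e. α is a root of g(x) = (x + 16)^3 - 194 = x^3 + 48x^2 + 768x + 3902. Since g(x) = h(x + 16) where h(x) = x^3 - 194, and h is irreducible over Q (because 194 is not a perfect cube, so h has no rational root, and a monic cubic with no rational root is irreducible), g is also irreducible (irreducibility is preserved under the substitution x → x + 16). Hence m_α(x) = x^3 + 48x^2 + 768x + 3902.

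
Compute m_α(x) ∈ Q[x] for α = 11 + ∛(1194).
m_α(x) = x^3 - 33x^2 + 363x - 2525

Set β = α - 11 = ∛(1194), so β^3 = 1194. Then (α - 11)^3 - 1194 = 0, i.e. α is a root of g(x) = (x - 11)^3 - 1194 = x^3 - 33x^2 + 363x - 2525. Since g(x) = h(x - 11) where h(x) = x^3 - 1194, and h is irreducible over Q (because 1194 is not a perfect cube, so h has no rational root, and a monic cubic with no rational root is irreducible), g is also irreducible (irreducibility is preserved under the substitution x → x - 11). Hence m_α(x) = x^3 - 33x^2 + 363x - 2525.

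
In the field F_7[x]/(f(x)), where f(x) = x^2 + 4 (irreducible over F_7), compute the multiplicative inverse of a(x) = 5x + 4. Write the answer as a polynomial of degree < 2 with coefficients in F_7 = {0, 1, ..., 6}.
a(x)^(-1) ≡ 4x + 1 (mod f(x))

Since f is irreducible over F_7, F_7[x]/(f) is a field and a(x) ≠ 0 has an inverse. Apply the extended Euclidean algorithm to f(x) and a(x) in F_7[x]: f(x) = (3x + 6)·a(x) + (1). The last nonzero remainder is the constant 1 = gcd(f, a) in F_7. Back-substituting through the division chain expresses 1 = s(x)·a(x) + t(x)·f(x) with s(x) ≡ 4x + 1 (mod f), so a(x)^(-1) ≡ s(x) = 4x + 1 (mod f). Check: (5x + 4)·(4x + 1) = 6x^2 + 4 ≡ 1 (mod x^2 + 4).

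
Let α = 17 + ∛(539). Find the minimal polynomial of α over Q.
m_α(x) = x^3 - 51x^2 + 867x - 5452

Set β = α - 17 = ∛(539), so β^3 = 539. Then (α - 17)^3 - 539 = 0, i.e. α is a root of g(x) = (x - 17)^3 - 539 = x^3 - 51x^2 + 867x - 5452. Since g(x) = h(x - 17) where h(x) = x^3 - 539, and h is irreducible over Q (because 539 is not a perfect cube, so h has no rational root, and a monic cubic with no rational root is irreducible), g is also irreducible (irreducibility is preserved under the substitution x → x - 17). Hence m_α(x) = x^3 - 51x^2 + 867x - 5452.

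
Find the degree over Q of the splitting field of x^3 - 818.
[K : Q] = 6

The roots of x^3 - 818 are ∛818, ω∛818, ω^2∛818 where ω = e^(2πi/3) is a primitive cube root of unity, so K = Q(∛818, ω). Now [Q(∛818):Q] = 3 (since 818 is not a perfect cube, x^3 - 818 is irreducible) and [Q(ω):Q] = 2. Both 2 and 3 divide [K:Q], and [K:Q] ≤ 3·2 = 6, so [K:Q] = 6. (Equivalently: Q(∛818) ⊂ R but ω ∉ R, so [K : Q(∛818)] = 2.)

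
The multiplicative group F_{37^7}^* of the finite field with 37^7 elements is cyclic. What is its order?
|F_{37^7}^*| = 94931877132

F_{37^7} has 37^7 = 94931877133 elements; its multiplicative group consists of all nonzero elements, so |F_{37^7}^*| = 94931877133 - 1 = 94931877132. (It is cyclic since any finite subgroup of the multiplicative group of a field is cyclic.)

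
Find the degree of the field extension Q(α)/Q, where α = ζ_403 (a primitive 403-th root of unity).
[Q(α):Q] = 360

The minimal polynomial of ζ_403 over Q is the 403-th cyclotomic polynomial Φ_403(x), which is irreducible over Q and has degree φ(403) = 360. Hence [Q(α):Q] = φ(403) = 360.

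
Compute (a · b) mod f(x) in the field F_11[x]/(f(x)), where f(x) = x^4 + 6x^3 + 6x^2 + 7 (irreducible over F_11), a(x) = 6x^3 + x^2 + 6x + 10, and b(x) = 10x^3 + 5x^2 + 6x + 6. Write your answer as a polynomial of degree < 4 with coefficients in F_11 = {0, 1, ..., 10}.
a · b ≡ 2x^3 + 2x^2 + 4x + 5 (mod f(x))

Multiply in F_11[x]: a(x)·b(x) = (6x^3 + x^2 + 6x + 10)·(10x^3 + 5x^2 + 6x + 6) = 5x^6 + 7x^5 + 2x^4 + 7x^3 + 4x^2 + 8x + 5. This has degree ≥ 4, so divide by f(x) over F_11: 5x^6 + 7x^5 + 2x^4 + 7x^3 + 4x^2 + 8x + 5 = (5x^2 + 10x)·(x^4 + 6x^3 + 6x^2 + 7) + (2x^3 + 2x^2 + 4x + 5). Hence a·b ≡ 2x^3 + 2x^2 + 4x + 5 (mod f). (F_11[x]/(f) is a field with 11^4 = 14641 elements since f is irreducible of degree 4.)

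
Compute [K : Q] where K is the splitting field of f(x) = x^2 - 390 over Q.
[K : Q] = 2

f(x) = x^2 - 390 factors as (x - √390)(x + √390). The splitting field is K = Q(√390). Since 390 is squarefree and > 1, it is not a perfect square, so x^2 - 390 is irreducible over Q and [Q(√390) : Q] = 2. Hence [K : Q] = 2.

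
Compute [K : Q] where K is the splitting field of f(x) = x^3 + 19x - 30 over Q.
[K : Q] = 6

By the rational root test, any rational root of the monic integer polynomial f(x) = x^3 + 19x - 30 must be an integer dividing the constant term -30, i.e. one of ±{1, 2, 3, 5, 6, 10, 15, 30}. Evaluating: f(1) = -10, f(-1) = -50, f(2) = 16, f(-2) = -76, f(3) = 54, f(-3) = -114, f(5) = 190, f(-5) = -250, f(6) = 300, f(-6) = -360, f(10) = 1160, f(-10) = -1220, f(15) = 3630, f(-15) = -3690, f(30) = 27540, f(-30) = -27600; none is 0, so f has no rational root and is therefore irreducible over Q (a cubic with no linear factor over a field is irreducible). For an irreducible cubic, the Galois group is A_3 or S_3 according as the discriminant disc(f) = -4a^3 - 27b^2 = -4·(19)^3 - 27·(-30)^2 = -51736 is or is not a square in Q. Here disc(f) = -51736 is not a perfect square in Q, so the Galois group of f over Q is not contained in A_3 and must be all of S_3. The splitting field has degree |S_3| = 6 over Q, so [K : Q] = 6.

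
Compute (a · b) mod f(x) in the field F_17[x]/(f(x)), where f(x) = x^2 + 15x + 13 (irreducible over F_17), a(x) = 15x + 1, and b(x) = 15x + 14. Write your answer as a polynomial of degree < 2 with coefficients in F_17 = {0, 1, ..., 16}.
a · b ≡ 12x + 13 (mod f(x))

Multiply in F_17[x]: a(x)·b(x) = (15x + 1)·(15x + 14) = 4x^2 + 4x + 14. This has degree ≥ 2, so divide by f(x) over F_17: 4x^2 + 4x + 14 = (4)·(x^2 + 15x + 13) + (12x + 13). Hence a·b ≡ 12x + 13 (mod f). (F_17[x]/(f) is a field with 17^2 = 289 elements since f is irreducible of degree 2.)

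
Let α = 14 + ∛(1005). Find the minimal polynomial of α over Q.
m_α(x) = x^3 - 42x^2 + 588x - 3749

Set β = α - 14 = ∛(1005), so β^3 = 1005. Then (α - 14)^3 - 1005 = 0, i.e. α is a root of g(x) = (x - 14)^3 - 1005 = x^3 - 42x^2 + 588x - 3749. Since g(x) = h(x - 14) where h(x) = x^3 - 1005, and h is irreducible over Q (because 1005 is not a perfect cube, so h has no rational root, and a monic cubic with no rational root is irreducible), g is also irreducible (irreducibility is preserved under the substitution x → x - 14). Hence m_α(x) = x^3 - 42x^2 + 588x - 3749.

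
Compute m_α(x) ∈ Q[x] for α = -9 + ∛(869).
m_α(x) = x^3 + 27x^2 + 243x - 140

Set β = α + 9 = ∛(869), so β^3 = 869. Then (α + 9)^3 - 869 = 0, i.e. α is a root of g(x) = (x + 9)^3 - 869 = x^3 + 27x^2 + 243x - 140. Since g(x) = h(x + 9) where h(x) = x^3 - 869, and h is irreducible over Q (because 869 is not a perfect cube, so h has no rational root, and a monic cubic with no rational root is irreducible), g is also irreducible (irreducibility is preserved under the substitution x → x + 9). Hence m_α(x) = x^3 + 27x^2 + 243x - 140.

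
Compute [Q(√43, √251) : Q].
[Q(√43, √251) : Q] = 4

[Q(√43):Q] = 2 (min poly x^2 - 43, irreducible since 43 is squarefree > 1). For the top step, suppose √251 ∈ Q(√43), say √251 = c + d√43 with c, d ∈ Q. Squaring: 251 = c^2 + 43d^2 + 2cd√43. Since √43 ∉ Q this forces 2cd = 0. If d = 0 then √251 = c ∈ Q, contradicting 251 squarefree > 1. If c = 0 then 251 = 43d^2, so 43·251 = (43d)^2 is a perfect square in Q — but 43·251 = 10793 is not a perfect square (since 43 and 251 are distinct squarefree integers). Contradiction. Hence √251 ∉ Q(√43), so x^2 - 251 stays irreducible over Q(√43) and [Q(√43, √251) : Q(√43)] = 2. By the tower law, [Q(√43, √251) : Q] = 2 · 2 = 4.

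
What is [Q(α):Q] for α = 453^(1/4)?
[Q(α):Q] = 4

α is a root of x^4 - 453. By Eisenstein's criterion at the prime p = 3 (which divides the constant term 453 but p^2 = 9 does not, since 453 is squarefree), x^4 - 453 is irreducible over Q. Hence [Q(α):Q] = 4.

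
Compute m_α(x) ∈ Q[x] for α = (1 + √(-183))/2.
m_α(x) = x^2 - x + 46

From 2α - 1 = √(-183), squaring gives (2α - 1)^2 = -183, i.e. 4α^2 - 4α + 1 = -183, so α^2 - α + (1 + 183)/4 = 0. Since -183 ≡ 1 (mod 4), (1 + 183)/4 = 46 ∈ Z. The polynomial x^2 - x + 46 has discriminant 1 - 4·(46) = -183, which is not a perfect square in Q (d = -183 is squarefree and ≠ 1), so x^2 - x + 46 is irreducible over Q. It is the minimal polynomial of α.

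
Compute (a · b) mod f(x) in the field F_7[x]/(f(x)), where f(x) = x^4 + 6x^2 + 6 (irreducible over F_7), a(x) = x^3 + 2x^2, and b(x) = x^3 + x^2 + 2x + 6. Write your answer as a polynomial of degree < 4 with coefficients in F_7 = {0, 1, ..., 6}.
a · b ≡ 6x^3 + 4x^2 + 3x + 5 (mod f(x))

Multiply in F_7[x]: a(x)·b(x) = (x^3 + 2x^2)·(x^3 + x^2 + 2x + 6) = x^6 + 3x^5 + 4x^4 + 3x^3 + 5x^2. This has degree ≥ 4, so divide by f(x) over F_7: x^6 + 3x^5 + 4x^4 + 3x^3 + 5x^2 = (x^2 + 3x + 5)·(x^4 + 6x^2 + 6) + (6x^3 + 4x^2 + 3x + 5). Hence a·b ≡ 6x^3 + 4x^2 + 3x + 5 (mod f). (F_7[x]/(f) is a field with 7^4 = 2401 elements since f is irreducible of degree 4.)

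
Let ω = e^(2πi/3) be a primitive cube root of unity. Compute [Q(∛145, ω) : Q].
[Q(∛145, ω) : Q] = 6

[Q(∛145):Q] = 3 (min poly x^3 - 145, irreducible since 145 is not a perfect cube). [Q(ω):Q] = 2 (min poly x^2 + x + 1). Since Q(∛145) ⊂ R and ω ∉ R, we have ω ∉ Q(∛145), so x^2 + x + 1 remains irreducible over Q(∛145) and [Q(∛145, ω) : Q(∛145)] = 2. By the tower law, [Q(∛145, ω) : Q] = 3 · 2 = 6. (In fact Q(∛145, ω) is the splitting field of x^3 - 145 over Q.)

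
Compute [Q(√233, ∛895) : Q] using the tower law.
[Q(√233, ∛895) : Q] = 6

Let L = Q(√233, ∛895). Since Q(√233) ⊂ L and [Q(√233):Q] = 2, the tower law gives 2 | [L:Q]. Likewise Q(∛895) ⊂ L with [Q(∛895):Q] = 3 (because 895 is not a perfect cube), so 3 | [L:Q]. As gcd(2,3) = 1, [L:Q] is divisible by 6. Conversely L is generated over Q by √233 and ∛895, so [L:Q] ≤ 2·3 = 6. Therefore [Q(√233, ∛895) : Q] = 6.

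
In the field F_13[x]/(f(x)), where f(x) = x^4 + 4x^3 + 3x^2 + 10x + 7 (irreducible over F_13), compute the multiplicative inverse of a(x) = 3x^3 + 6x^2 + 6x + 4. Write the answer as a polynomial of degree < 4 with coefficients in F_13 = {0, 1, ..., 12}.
a(x)^(-1) ≡ x^3 + 8x^2 + 5x + 2 (mod f(x))

Since f is irreducible over F_13, F_13[x]/(f) is a field and a(x) ≠ 0 has an inverse. Apply the extended Euclidean algorithm to f(x) and a(x) in F_13[x]: f(x) = (9x + 5)·a(x) + (10x^2 + 9x);  a(x) = (12x + 8)·(10x^2 + 9x) + (12x + 4);  (10x^2 + 9x) = (3x + 3)·(12x + 4) + (1). The last nonzero remainder is the constant 1 = gcd(f, a) in F_13. Back-substituting through the division chain expresses 1 = s(x)·a(x) + t(x)·f(x) with s(x) ≡ x^3 + 8x^2 + 5x + 2 (mod f), so a(x)^(-1) ≡ s(x) = x^3 + 8x^2 + 5x + 2 (mod f). Check: (3x^3 + 6x^2 + 6x + 4)·(x^3 + 8x^2 + 5x + 2) = 3x^6 + 4x^5 + 4x^4 + 10x^3 + 9x^2 + 6x + 8 ≡ 1 (mod x^4 + 4x^3 + 3x^2 + 10x + 7).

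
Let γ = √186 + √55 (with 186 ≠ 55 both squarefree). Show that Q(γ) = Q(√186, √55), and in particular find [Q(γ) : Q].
[Q(γ) : Q] = 4 (equivalently, Q(γ) = Q(√186, √55))

Obviously Q(γ) ⊆ Q(√186, √55), and [Q(√186, √55):Q] = 4 (since 186, 55 are distinct squarefree integers > 1 with 10230 not a perfect square). To show equality we compute the minimal polynomial of γ. From γ = √186 + √55: γ^2 = 186 + 2√(10230) + 55 = 241 + 2√(10230), so γ^2 - 241 = 2√(10230); squaring, (γ^2 - 241)^2 = 4·10230, i.e. γ^4 - 482γ^2 + 58081 - 40920 = 0, i.e. γ^4 - 482γ^2 + 17161 = 0. So γ is a root of x^4 - 482x^2 + 17161. This polynomial is irreducible over Q: it has no rational root (each ±√186 ± √55 is irrational), and any factorization into two quadratics over Q would force √(10230) ∈ Q (pairing opposite roots) or √186, √55 ∈ Q (other pairings), all impossible. Hence [Q(γ):Q] = 4 = [Q(√186, √55):Q], so Q(γ) = Q(√186, √55).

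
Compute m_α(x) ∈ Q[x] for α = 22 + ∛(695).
m_α(x) = x^3 - 66x^2 + 1452x - 11343

Set β = α - 22 = ∛(695), so β^3 = 695. Then (α - 22)^3 - 695 = 0, i.e. α is a root of g(x) = (x - 22)^3 - 695 = x^3 - 66x^2 + 1452x - 11343. Since g(x) = h(x - 22) where h(x) = x^3 - 695, and h is irreducible over Q (because 695 is not a perfect cube, so h has no rational root, and a monic cubic with no rational root is irreducible), g is also irreducible (irreducibility is preserved under the substitution x → x - 22). Hence m_α(x) = x^3 - 66x^2 + 1452x - 11343.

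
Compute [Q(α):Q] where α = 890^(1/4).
[Q(α):Q] = 4

α is a root of x^4 - 890. By Eisenstein's criterion at the prime p = 2 (which divides the constant term 890 but p^2 = 4 does not, since 890 is squarefree), x^4 - 890 is irreducible over Q. Hence [Q(α):Q] = 4.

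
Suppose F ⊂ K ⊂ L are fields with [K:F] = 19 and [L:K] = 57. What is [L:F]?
[L:F] = 1083

The tower law says that for any tower of field extensions F ⊂ K ⊂ L with finite degrees, [L:F] = [L:K] · [K:F]. Here this gives [L:F] = 57 · 19 = 1083.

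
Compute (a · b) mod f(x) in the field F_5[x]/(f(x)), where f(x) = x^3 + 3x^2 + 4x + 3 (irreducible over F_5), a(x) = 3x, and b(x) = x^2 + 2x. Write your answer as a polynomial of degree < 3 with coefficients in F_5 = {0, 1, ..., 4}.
a · b ≡ 2x^2 + 3x + 1 (mod f(x))

Multiply in F_5[x]: a(x)·b(x) = (3x)·(x^2 + 2x) = 3x^3 + x^2. This has degree ≥ 3, so divide by f(x) over F_5: 3x^3 + x^2 = (3)·(x^3 + 3x^2 + 4x + 3) + (2x^2 + 3x + 1). Hence a·b ≡ 2x^2 + 3x + 1 (mod f). (F_5[x]/(f) is a field with 5^3 = 125 elements since f is irreducible of degree 3.)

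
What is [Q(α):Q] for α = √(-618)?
[Q(α):Q] = 2

[Q(α):Q] equals the degree of the minimal polynomial of α. Here α^2 = -618 and x^2 + 618 is irreducible (d = -618 is squarefree, ≠ 1, hence not a square), so deg(m_α) = 2. Thus [Q(α):Q] = 2.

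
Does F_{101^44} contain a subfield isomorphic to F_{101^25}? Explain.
No: F_{101^25} is not a subfield of F_{101^44}

F_{p^m} embeds in F_{p^n} iff m | n. Here 25 ∤ 44 (since 44 = 1·25 + 19 with remainder 19 ≠ 0), so F_{101^25} is not a subfield of F_{101^44}. Equivalently: if it were, the tower law would give 25 = [F_{101^25}:F_101] dividing [F_{101^44}:F_101] = 44, contradiction.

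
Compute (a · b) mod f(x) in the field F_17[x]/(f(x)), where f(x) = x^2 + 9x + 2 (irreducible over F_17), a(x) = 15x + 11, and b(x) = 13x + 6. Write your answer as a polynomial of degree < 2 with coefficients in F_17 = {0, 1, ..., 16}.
a · b ≡ 8x + 16 (mod f(x))

Multiply in F_17[x]: a(x)·b(x) = (15x + 11)·(13x + 6) = 8x^2 + 12x + 15. This has degree ≥ 2, so divide by f(x) over F_17: 8x^2 + 12x + 15 = (8)·(x^2 + 9x + 2) + (8x + 16). Hence a·b ≡ 8x + 16 (mod f). (F_17[x]/(f) is a field with 17^2 = 289 elements since f is irreducible of degree 2.)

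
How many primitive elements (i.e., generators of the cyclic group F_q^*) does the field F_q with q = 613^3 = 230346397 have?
There are φ(230346396) = 61938432 primitive elements

F_q^* is cyclic of order q - 1 = 230346396. A cyclic group of order m has exactly φ(m) generators. Here m = 230346396 = 2^2 · 3^3 · 7 · 17 · 17923, so the number of primitive elements is φ(230346396) = 61938432.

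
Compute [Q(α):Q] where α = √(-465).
[Q(α):Q] = 2

[Q(α):Q] equals the degree of the minimal polynomial of α. Here α^2 = -465 and x^2 + 465 is irreducible (d = -465 is squarefree, ≠ 1, hence not a square), so deg(m_α) = 2. Thus [Q(α):Q] = 2.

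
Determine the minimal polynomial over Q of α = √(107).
m_α(x) = x^2 - 107

α satisfies α^2 - 107 = 0, so x^2 - 107 annihilates α. Since d = 107 is squarefree and ≠ 1, it is not a perfect square in Q, so x^2 - 107 has no rational root and is therefore irreducible over Q (a degree-2 polynomial over a field is irreducible iff it has no root). Hence m_α(x) = x^2 - 107.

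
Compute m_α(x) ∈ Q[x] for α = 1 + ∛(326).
m_α(x) = x^3 - 3x^2 + 3x - 327

Set β = α - 1 = ∛(326), so β^3 = 326. Then (α - 1)^3 - 326 = 0, i.e. α is a root of g(x) = (x - 1)^3 - 326 = x^3 - 3x^2 + 3x - 327. Since g(x) = h(x - 1) where h(x) = x^3 - 326, and h is irreducible over Q (because 326 is not a perfect cube, so h has no rational root, and a monic cubic with no rational root is irreducible), g is also irreducible (irreducibility is preserved under the substitution x → x - 1). Hence m_α(x) = x^3 - 3x^2 + 3x - 327.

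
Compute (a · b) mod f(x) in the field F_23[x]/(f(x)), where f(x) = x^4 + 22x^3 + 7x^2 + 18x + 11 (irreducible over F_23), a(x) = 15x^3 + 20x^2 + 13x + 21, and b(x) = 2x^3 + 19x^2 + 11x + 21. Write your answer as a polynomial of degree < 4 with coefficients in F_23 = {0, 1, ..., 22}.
a · b ≡ 10x^3 + 17x^2 + 18x + 17 (mod f(x))

Multiply in F_23[x]: a(x)·b(x) = (15x^3 + 20x^2 + 13x + 21)·(2x^3 + 19x^2 + 11x + 21) = 7x^6 + 3x^5 + 19x^4 + 19x^3 + 19x^2 + 21x + 4. This has degree ≥ 4, so divide by f(x) over F_23: 7x^6 + 3x^5 + 19x^4 + 19x^3 + 19x^2 + 21x + 4 = (7x^2 + 10x + 3)·(x^4 + 22x^3 + 7x^2 + 18x + 11) + (10x^3 + 17x^2 + 18x + 17). Hence a·b ≡ 10x^3 + 17x^2 + 18x + 17 (mod f). (F_23[x]/(f) is a field with 23^4 = 279841 elements since f is irreducible of degree 4.)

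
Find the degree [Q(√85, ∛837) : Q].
[Q(√85, ∛837) : Q] = 6

Let L = Q(√85, ∛837). Since Q(√85) ⊂ L and [Q(√85):Q] = 2, the tower law gives 2 | [L:Q]. Likewise Q(∛837) ⊂ L with [Q(∛837):Q] = 3 (because 837 is not a perfect cube), so 3 | [L:Q]. As gcd(2,3) = 1, [L:Q] is divisible by 6. Conversely L is generated over Q by √85 and ∛837, so [L:Q] ≤ 2·3 = 6. Therefore [Q(√85, ∛837) : Q] = 6.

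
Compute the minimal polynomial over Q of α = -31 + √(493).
m_α(x) = x^2 + 62x + 468

From α + 31 = √(493), squaring gives (α + 31)^2 = 493, i.e. α^2 + 62α + 961 = 493, so α^2 + 62α + 468 = 0. The discriminant of x^2 + 62x + 468 is (62)^2 - 4·(468) = 3844 - 1872 = 1972, and 4·(493) is not a perfect square in Q since 493 is squarefree and ≠ 1. Hence x^2 + 62x + 468 is irreducible over Q and is the minimal polynomial of α.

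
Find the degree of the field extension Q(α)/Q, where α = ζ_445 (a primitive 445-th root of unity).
[Q(α):Q] = 352

The minimal polynomial of ζ_445 over Q is the 445-th cyclotomic polynomial Φ_445(x), which is irreducible over Q and has degree φ(445) = 352. Hence [Q(α):Q] = φ(445) = 352.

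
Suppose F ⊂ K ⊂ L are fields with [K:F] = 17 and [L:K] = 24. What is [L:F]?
[L:F] = 408

The tower law says that for any tower of field extensions F ⊂ K ⊂ L with finite degrees, [L:F] = [L:K] · [K:F]. Here this gives [L:F] = 24 · 17 = 408.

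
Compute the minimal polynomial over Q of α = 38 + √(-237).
m_α(x) = x^2 - 76x + 1681

From α - 38 = √(-237), squaring gives (α - 38)^2 = -237, i.e. α^2 - 76α + 1444 = -237, so α^2 - 76α + 1681 = 0. The discriminant of x^2 - 76x + 1681 is (-76)^2 - 4·(1681) = 5776 - 6724 = -948, and 4·(-237) is not a perfect square in Q since -237 is squarefree and ≠ 1. Hence x^2 - 76x + 1681 is irreducible over Q and is the minimal polynomial of α.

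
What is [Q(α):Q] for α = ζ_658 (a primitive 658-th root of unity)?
[Q(α):Q] = 276

The minimal polynomial of ζ_658 over Q is the 658-th cyclotomic polynomial Φ_658(x), which is irreducible over Q and has degree φ(658) = 276. Hence [Q(α):Q] = φ(658) = 276.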